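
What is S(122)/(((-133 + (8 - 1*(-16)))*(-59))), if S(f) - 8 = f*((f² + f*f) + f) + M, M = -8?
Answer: 3646580/6431 ≈ 567.03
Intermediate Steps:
S(f) = f*(f + 2*f²) (S(f) = 8 + (f*((f² + f*f) + f) - 8) = 8 + (f*((f² + f²) + f) - 8) = 8 + (f*(2*f² + f) - 8) = 8 + (f*(f + 2*f²) - 8) = 8 + (-8 + f*(f + 2*f²)) = f*(f + 2*f²))
S(122)/(((-133 + (8 - 1*(-16)))*(-59))) = (122²*(1 + 2*122))/(((-133 + (8 - 1*(-16)))*(-59))) = (14884*(1 + 244))/(((-133 + (8 + 16))*(-59))) = (14884*245)/(((-133 + 24)*(-59))) = 3646580/((-109*(-59))) = 3646580/6431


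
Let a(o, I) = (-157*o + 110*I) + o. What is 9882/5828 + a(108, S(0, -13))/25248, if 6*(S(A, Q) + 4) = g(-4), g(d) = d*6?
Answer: 2284093/2299146 ≈ 0.99345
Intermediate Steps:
g(d) = 6*d
S(A, Q) = -8 (S(A, Q) = -4 + (6*(-4))/6 = -4 + (⅙)*(-24) = -4 - 4 = -8)
a(o, I) = -156*o + 110*I
9882/5828 + a(108, S(0, -13))/25248 = 9882/5828 + (-156*108 + 110*(-8))/25248 = 9882*(1/5828) + (-16848 - 880)*(1/25248) = 4941/2914 - 17728*1/25248 = 4941/2914 - 554/789 = 2284093/2299146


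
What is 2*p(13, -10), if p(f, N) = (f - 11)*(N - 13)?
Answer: -92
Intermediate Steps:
p(f, N) = (-13 + N)*(-11 + f) (p(f, N) = (-11 + f)*(-13 + N) = (-13 + N)*(-11 + f))
2*p(13, -10) = 2*(143 - 13*13 - 11*(-10) - 10*13) = 2*(143 - 169 + 110 - 130) = 2*(-46) = -92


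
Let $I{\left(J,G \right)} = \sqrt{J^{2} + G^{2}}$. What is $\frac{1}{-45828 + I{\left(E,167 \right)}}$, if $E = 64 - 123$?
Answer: $- \frac{22914}{1050087107} - \frac{\sqrt{31370}}{2100174214} \approx -2.1905 \cdot 10^{-5}$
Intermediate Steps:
$E = -59$
$I{\left(J,G \right)} = \sqrt{G^{2} + J^{2}}$
$\frac{1}{-45828 + I{\left(E,167 \right)}} = \frac{1}{-45828 + \sqrt{167^{2} + \left(-59\right)^{2}}} = \frac{1}{-45828 + \sqrt{27889 + 3481}} = \frac{1}{-45828 + \sqrt{31370}}$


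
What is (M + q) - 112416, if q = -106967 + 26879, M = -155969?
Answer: -348473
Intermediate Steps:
q = -80088
(M + q) - 112416 = (-155969 - 80088) - 112416 = -236057 - 112416 = -348473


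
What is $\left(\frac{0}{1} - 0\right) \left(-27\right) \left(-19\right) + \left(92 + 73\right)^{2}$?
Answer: $27225$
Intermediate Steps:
$\left(\frac{0}{1} - 0\right) \left(-27\right) \left(-19\right) + \left(92 + 73\right)^{2} = \left(0 \cdot 1 + 0\right) \left(-27\right) \left(-19\right) + 165^{2} = \left(0 + 0\right) \left(-27\right) \left(-19\right) + 27225 = 0 \left(-27\right) \left(-19\right) + 27225 = 0 \left(-19\right) + 27225 = 0 + 27225 = 27225$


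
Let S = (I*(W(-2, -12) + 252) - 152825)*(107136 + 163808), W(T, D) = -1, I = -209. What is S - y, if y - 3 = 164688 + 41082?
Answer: -55620673869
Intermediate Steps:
S = -55620468096 (S = (-209*(-1 + 252) - 152825)*(107136 + 163808) = (-209*251 - 152825)*270944 = (-52459 - 152825)*270944 = -205284*270944 = -55620468096)
y = 205773 (y = 3 + (164688 + 41082) = 3 + 205770 = 205773)
S - y = -55620468096 - 1*205773 = -55620468096 - 205773 = -55620673869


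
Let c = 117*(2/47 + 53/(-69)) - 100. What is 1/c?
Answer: -1081/199867 ≈ -0.0054086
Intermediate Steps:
c = -199867/1081 (c = 117*(2*(1/47) + 53*(-1/69)) - 100 = 117*(2/47 - 53/69) - 100 = 117*(-2353/3243) - 100 = -91767/1081 - 100 = -199867/1081 ≈ -184.89)
1/c = 1/(-199867/1081) = -1081/199867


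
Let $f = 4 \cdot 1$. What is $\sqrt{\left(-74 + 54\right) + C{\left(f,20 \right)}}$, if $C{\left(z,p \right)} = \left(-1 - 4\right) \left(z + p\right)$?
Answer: $2 i \sqrt{35} \approx 11.832 i$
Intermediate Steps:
$f = 4$
$C{\left(z,p \right)} = - 5 p - 5 z$ ($C{\left(z,p \right)} = - 5 \left(p + z\right) = - 5 p - 5 z$)
$\sqrt{\left(-74 + 54\right) + C{\left(f,20 \right)}} = \sqrt{\left(-74 + 54\right) - 120} = \sqrt{-20 - 120} = \sqrt{-140} = 2 i \sqrt{35}$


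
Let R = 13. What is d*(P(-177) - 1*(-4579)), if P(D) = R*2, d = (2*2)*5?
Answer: 92100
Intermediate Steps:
d = 20 (d = 4*5 = 20)
P(D) = 26 (P(D) = 13*2 = 26)
d*(P(-177) - 1*(-4579)) = 20*(26 - 1*(-4579)) = 20*(26 + 4579) = 20*4605 = 92100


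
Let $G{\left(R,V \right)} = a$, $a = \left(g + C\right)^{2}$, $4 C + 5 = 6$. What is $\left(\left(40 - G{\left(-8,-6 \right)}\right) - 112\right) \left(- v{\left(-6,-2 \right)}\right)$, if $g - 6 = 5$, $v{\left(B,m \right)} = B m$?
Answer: $\frac{9531}{4} \approx 2382.8$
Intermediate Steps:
$C = \frac{1}{4}$ ($C = - \frac{5}{4} + \frac{1}{4} \cdot 6 = - \frac{5}{4} + \frac{3}{2} = \frac{1}{4} \approx 0.25$)
$g = 11$ ($g = 6 + 5 = 11$)
$a = \frac{2025}{16}$ ($a = \left(11 + \frac{1}{4}\right)^{2} = \left(\frac{45}{4}\right)^{2} = \frac{2025}{16} \approx 126.56$)
$G{\left(R,V \right)} = \frac{2025}{16}$
$\left(\left(40 - G{\left(-8,-6 \right)}\right) - 112\right) \left(- v{\left(-6,-2 \right)}\right) = \left(\left(40 - \frac{2025}{16}\right) - 112\right) \left(- \left(-6\right) \left(-2\right)\right) = \left(\left(40 - \frac{2025}{16}\right) - 112\right) \left(\left(-1\right) 12\right) = \left(- \frac{1385}{16} - 112\right) \left(-12\right) = \left(- \frac{3177}{16}\right) \left(-12\right) = \frac{9531}{4}$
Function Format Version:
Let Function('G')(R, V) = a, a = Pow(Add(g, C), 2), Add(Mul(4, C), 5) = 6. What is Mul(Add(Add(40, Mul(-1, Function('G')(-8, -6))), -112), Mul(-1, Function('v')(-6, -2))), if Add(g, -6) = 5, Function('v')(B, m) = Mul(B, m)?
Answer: Rational(9531, 4) ≈ 2382.8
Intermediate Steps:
C = Rational(1, 4) (C = Add(Rational(-5, 4), Mul(Rational(1, 4), 6)) = Add(Rational(-5, 4), Rational(3, 2)) = Rational(1, 4) ≈ 0.25000)
g = 11 (g = Add(6, 5) = 11)
a = Rational(2025, 16) (a = Pow(Add(11, Rational(1, 4)), 2) = Pow(Rational(45, 4), 2) = Rational(2025, 16) ≈ 126.56)
Function('G')(R, V) = Rational(2025, 16)
Mul(Add(Add(40, Mul(-1, Function('G')(-8, -6))), -112), Mul(-1, Function('v')(-6, -2))) = Mul(Add(Add(40, Mul(-1, Rational(2025, 16))), -112), Mul(-1, Mul(-6, -2))) = Mul(Add(Add(40, Rational(-2025, 16)), -112), Mul(-1, 12)) = Mul(Add(Rational(-1385, 16), -112), -12) = Mul(Rational(-3177, 16), -12) = Rational(9531, 4)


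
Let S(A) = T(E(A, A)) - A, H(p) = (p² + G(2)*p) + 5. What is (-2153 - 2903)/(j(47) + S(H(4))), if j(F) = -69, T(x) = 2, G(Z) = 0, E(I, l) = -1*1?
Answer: 632/11 ≈ 57.455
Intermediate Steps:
E(I, l) = -1
H(p) = 5 + p² (H(p) = (p² + 0*p) + 5 = (p² + 0) + 5 = p² + 5 = 5 + p²)
S(A) = 2 - A
(-2153 - 2903)/(j(47) + S(H(4))) = (-2153 - 2903)/(-69 + (2 - (5 + 4²))) = -5056/(-69 + (2 - (5 + 16))) = -5056/(-69 + (2 - 1*21)) = -5056/(-69 + (2 - 21)) = -5056/(-69 - 19) = -5056/(-88) = -5056*(-1/88) = 632/11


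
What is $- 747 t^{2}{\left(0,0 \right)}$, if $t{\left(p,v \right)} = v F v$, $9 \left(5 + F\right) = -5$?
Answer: $0$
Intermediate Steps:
$F = - \frac{50}{9}$ ($F = -5 + \frac{1}{9} \left(-5\right) = -5 - \frac{5}{9} = - \frac{50}{9} \approx -5.5556$)
$t{\left(p,v \right)} = - \frac{50 v^{2}}{9}$ ($t{\left(p,v \right)} = v \left(- \frac{50}{9}\right) v = - \frac{50 v}{9} v = - \frac{50 v^{2}}{9}$)
$- 747 t^{2}{\left(0,0 \right)} = - 747 \left(- \frac{50 \cdot 0^{2}}{9}\right)^{2} = - 747 \left(\left(- \frac{50}{9}\right) 0\right)^{2} = - 747 \cdot 0^{2} = \left(-747\right) 0 = 0$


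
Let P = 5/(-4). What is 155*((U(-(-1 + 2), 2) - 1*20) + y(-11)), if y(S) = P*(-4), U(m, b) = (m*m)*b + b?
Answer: -1705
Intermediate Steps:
P = -5/4 (P = 5*(-1/4) = -5/4 ≈ -1.2500)
U(m, b) = b + b*m**2 (U(m, b) = m**2*b + b = b*m**2 + b = b + b*m**2)
y(S) = 5 (y(S) = -5/4*(-4) = 5)
155*((U(-(-1 + 2), 2) - 1*20) + y(-11)) = 155*((2*(1 + (-(-1 + 2))**2) - 1*20) + 5) = 155*((2*(1 + (-1*1)**2) - 20) + 5) = 155*((2*(1 + (-1)**2) - 20) + 5) = 155*((2*(1 + 1) - 20) + 5) = 155*((2*2 - 20) + 5) = 155*((4 - 20) + 5) = 155*(-16 + 5) = 155*(-11) = -1705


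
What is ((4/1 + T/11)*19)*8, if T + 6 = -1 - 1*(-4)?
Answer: 6232/11 ≈ 566.54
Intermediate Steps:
T = -3 (T = -6 + (-1 - 1*(-4)) = -6 + (-1 + 4) = -6 + 3 = -3)
((4/1 + T/11)*19)*8 = ((4/1 - 3/11)*19)*8 = ((4*1 - 3*1/11)*19)*8 = ((4 - 3/11)*19)*8 = ((41/11)*19)*8 = (779/11)*8 = 6232/11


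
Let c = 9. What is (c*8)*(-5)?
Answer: -360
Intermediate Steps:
(c*8)*(-5) = (9*8)*(-5) = 72*(-5) = -360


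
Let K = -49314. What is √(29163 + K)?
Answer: 3*I*√2239 ≈ 141.95*I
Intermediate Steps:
√(29163 + K) = √(29163 - 49314) = √(-20151) = 3*I*√2239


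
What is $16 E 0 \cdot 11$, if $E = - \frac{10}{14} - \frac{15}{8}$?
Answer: $0$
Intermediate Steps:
$E = - \frac{145}{56}$ ($E = \left(-10\right) \frac{1}{14} - \frac{15}{8} = - \frac{5}{7} - \frac{15}{8} = - \frac{145}{56} \approx -2.5893$)
$16 E 0 \cdot 11 = 16 \left(- \frac{145}{56}\right) 0 \cdot 11 = \left(- \frac{290}{7}\right) 0 = 0$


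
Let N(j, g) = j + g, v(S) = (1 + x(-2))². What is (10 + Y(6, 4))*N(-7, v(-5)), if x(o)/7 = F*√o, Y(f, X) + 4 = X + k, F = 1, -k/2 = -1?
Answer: -1248 + 168*I*√2 ≈ -1248.0 + 237.59*I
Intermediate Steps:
k = 2 (k = -2*(-1) = 2)
Y(f, X) = -2 + X (Y(f, X) = -4 + (X + 2) = -4 + (2 + X) = -2 + X)
x(o) = 7*√o (x(o) = 7*(1*√o) = 7*√o)
v(S) = (1 + 7*I*√2)² (v(S) = (1 + 7*√(-2))² = (1 + 7*(I*√2))² = (1 + 7*I*√2)²)
N(j, g) = g + j
(10 + Y(6, 4))*N(-7, v(-5)) = (10 + (-2 + 4))*((-97 + 14*I*√2) - 7) = (10 + 2)*(-104 + 14*I*√2) = 12*(-104 + 14*I*√2) = -1248 + 168*I*√2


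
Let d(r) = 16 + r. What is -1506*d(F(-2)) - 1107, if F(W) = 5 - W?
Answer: -35745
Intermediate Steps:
-1506*d(F(-2)) - 1107 = -1506*(16 + (5 - 1*(-2))) - 1107 = -1506*(16 + (5 + 2)) - 1107 = -1506*(16 + 7) - 1107 = -1506*23 - 1107 = -34638 - 1107 = -35745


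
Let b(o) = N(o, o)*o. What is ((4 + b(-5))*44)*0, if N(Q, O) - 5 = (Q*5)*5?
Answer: 0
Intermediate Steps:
N(Q, O) = 5 + 25*Q (N(Q, O) = 5 + (Q*5)*5 = 5 + (5*Q)*5 = 5 + 25*Q)
b(o) = o*(5 + 25*o) (b(o) = (5 + 25*o)*o = o*(5 + 25*o))
((4 + b(-5))*44)*0 = ((4 + 5*(-5)*(1 + 5*(-5)))*44)*0 = ((4 + 5*(-5)*(1 - 25))*44)*0 = ((4 + 5*(-5)*(-24))*44)*0 = ((4 + 600)*44)*0 = (604*44)*0 = 26576*0 = 0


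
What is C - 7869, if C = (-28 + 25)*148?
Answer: -8313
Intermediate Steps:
C = -444 (C = -3*148 = -444)
C - 7869 = -444 - 7869 = -8313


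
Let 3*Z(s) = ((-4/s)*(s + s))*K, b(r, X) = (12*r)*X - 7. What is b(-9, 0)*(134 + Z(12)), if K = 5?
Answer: -2534/3 ≈ -844.67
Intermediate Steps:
b(r, X) = -7 + 12*X*r (b(r, X) = 12*X*r - 7 = -7 + 12*X*r)
Z(s) = -40/3 (Z(s) = (((-4/s)*(s + s))*5)/3 = (((-4/s)*(2*s))*5)/3 = (-8*5)/3 = (⅓)*(-40) = -40/3)
b(-9, 0)*(134 + Z(12)) = (-7 + 12*0*(-9))*(134 - 40/3) = (-7 + 0)*(362/3) = -7*362/3 = -2534/3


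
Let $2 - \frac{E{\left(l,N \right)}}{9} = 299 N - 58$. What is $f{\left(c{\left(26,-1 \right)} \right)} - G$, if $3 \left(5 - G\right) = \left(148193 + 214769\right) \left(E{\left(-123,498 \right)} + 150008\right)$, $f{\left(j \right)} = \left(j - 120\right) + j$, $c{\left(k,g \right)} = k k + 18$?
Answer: $- \frac{431768702551}{3} \approx -1.4392 \cdot 10^{11}$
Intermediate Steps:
$E{\left(l,N \right)} = 540 - 2691 N$ ($E{\left(l,N \right)} = 18 - 9 \left(299 N - 58\right) = 18 - 9 \left(-58 + 299 N\right) = 18 - \left(-522 + 2691 N\right) = 540 - 2691 N$)
$c{\left(k,g \right)} = 18 + k^{2}$ ($c{\left(k,g \right)} = k^{2} + 18 = 18 + k^{2}$)
$f{\left(j \right)} = -120 + 2 j$ ($f{\left(j \right)} = \left(-120 + j\right) + j = -120 + 2 j$)
$G = \frac{431768706355}{3}$ ($G = 5 - \frac{\left(148193 + 214769\right) \left(\left(540 - 1340118\right) + 150008\right)}{3} = 5 - \frac{362962 \left(\left(540 - 1340118\right) + 150008\right)}{3} = 5 - \frac{362962 \left(-1339578 + 150008\right)}{3} = 5 - \frac{362962 \left(-1189570\right)}{3} = 5 - - \frac{431768706340}{3} = 5 + \frac{431768706340}{3} = \frac{431768706355}{3} \approx 1.4392 \cdot 10^{11}$)
$f{\left(c{\left(26,-1 \right)} \right)} - G = \left(-120 + 2 \left(18 + 26^{2}\right)\right) - \frac{431768706355}{3} = \left(-120 + 2 \left(18 + 676\right)\right) - \frac{431768706355}{3} = \left(-120 + 2 \cdot 694\right) - \frac{431768706355}{3} = \left(-120 + 1388\right) - \frac{431768706355}{3} = 1268 - \frac{431768706355}{3} = - \frac{431768702551}{3}$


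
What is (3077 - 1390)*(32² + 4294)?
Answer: 8971466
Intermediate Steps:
(3077 - 1390)*(32² + 4294) = 1687*(1024 + 4294) = 1687*5318 = 8971466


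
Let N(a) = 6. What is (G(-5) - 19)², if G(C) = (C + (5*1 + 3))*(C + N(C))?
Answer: 256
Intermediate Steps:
G(C) = (6 + C)*(8 + C) (G(C) = (C + (5*1 + 3))*(C + 6) = (C + (5 + 3))*(6 + C) = (C + 8)*(6 + C) = (8 + C)*(6 + C) = (6 + C)*(8 + C))
(G(-5) - 19)² = ((48 + (-5)² + 14*(-5)) - 19)² = ((48 + 25 - 70) - 19)² = (3 - 19)² = (-16)² = 256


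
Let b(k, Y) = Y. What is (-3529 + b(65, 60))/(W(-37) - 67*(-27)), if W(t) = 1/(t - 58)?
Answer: -329555/171854 ≈ -1.9176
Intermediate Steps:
W(t) = 1/(-58 + t)
(-3529 + b(65, 60))/(W(-37) - 67*(-27)) = (-3529 + 60)/(1/(-58 - 37) - 67*(-27)) = -3469/(1/(-95) + 1809) = -3469/(-1/95 + 1809) = -3469/171854/95 = -3469*95/171854 = -329555/171854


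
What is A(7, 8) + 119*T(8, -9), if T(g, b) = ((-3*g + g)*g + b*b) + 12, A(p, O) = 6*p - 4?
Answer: -4127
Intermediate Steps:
A(p, O) = -4 + 6*p
T(g, b) = 12 + b**2 - 2*g**2 (T(g, b) = ((-2*g)*g + b**2) + 12 = (-2*g**2 + b**2) + 12 = (b**2 - 2*g**2) + 12 = 12 + b**2 - 2*g**2)
A(7, 8) + 119*T(8, -9) = (-4 + 6*7) + 119*(12 + (-9)**2 - 2*8**2) = (-4 + 42) + 119*(12 + 81 - 2*64) = 38 + 119*(12 + 81 - 128) = 38 + 119*(-35) = 38 - 4165 = -4127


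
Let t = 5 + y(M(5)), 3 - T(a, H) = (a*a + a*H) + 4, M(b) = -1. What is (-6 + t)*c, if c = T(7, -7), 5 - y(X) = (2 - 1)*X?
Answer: -5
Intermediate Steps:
y(X) = 5 - X (y(X) = 5 - (2 - 1)*X = 5 - X)
T(a, H) = -1 - a² - H*a (T(a, H) = 3 - ((a*a + a*H) + 4) = 3 - ((a² + H*a) + 4) = 3 - (4 + a² + H*a) = 3 + (-4 - a² - H*a) = -1 - a² - H*a)
c = -1 (c = -1 - 1*7² - 1*(-7)*7 = -1 - 1*49 + 49 = -1 - 49 + 49 = -1)
t = 11 (t = 5 + (5 - 1*(-1)) = 5 + (5 + 1) = 5 + 6 = 11)
(-6 + t)*c = (-6 + 11)*(-1) = 5*(-1) = -5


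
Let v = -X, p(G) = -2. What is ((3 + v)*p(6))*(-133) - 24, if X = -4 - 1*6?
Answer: 3434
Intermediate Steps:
X = -10 (X = -4 - 6 = -10)
v = 10 (v = -1*(-10) = 10)
((3 + v)*p(6))*(-133) - 24 = ((3 + 10)*(-2))*(-133) - 24 = (13*(-2))*(-133) - 24 = -26*(-133) - 24 = 3458 - 24 = 3434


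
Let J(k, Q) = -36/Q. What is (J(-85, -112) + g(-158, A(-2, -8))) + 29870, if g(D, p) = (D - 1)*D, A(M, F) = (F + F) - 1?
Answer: 1539785/28 ≈ 54992.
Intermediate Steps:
A(M, F) = -1 + 2*F (A(M, F) = 2*F - 1 = -1 + 2*F)
g(D, p) = D*(-1 + D) (g(D, p) = (-1 + D)*D = D*(-1 + D))
(J(-85, -112) + g(-158, A(-2, -8))) + 29870 = (-36/(-112) - 158*(-1 - 158)) + 29870 = (-36*(-1/112) - 158*(-159)) + 29870 = (9/28 + 25122) + 29870 = 703425/28 + 29870 = 1539785/28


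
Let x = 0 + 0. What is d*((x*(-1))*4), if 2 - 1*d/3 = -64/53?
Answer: 0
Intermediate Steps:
x = 0
d = 510/53 (d = 6 - (-192)/53 = 6 - 3*(-64/53) = 6 + 192/53 = 510/53 ≈ 9.6226)
d*((x*(-1))*4) = 510*((0*(-1))*4)/53 = 510*(0*4)/53 = (510/53)*0 = 0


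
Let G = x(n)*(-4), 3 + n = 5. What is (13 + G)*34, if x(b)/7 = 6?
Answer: -5270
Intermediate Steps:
n = 2 (n = -3 + 5 = 2)
x(b) = 42 (x(b) = 7*6 = 42)
G = -168 (G = 42*(-4) = -168)
(13 + G)*34 = (13 - 168)*34 = -155*34 = -5270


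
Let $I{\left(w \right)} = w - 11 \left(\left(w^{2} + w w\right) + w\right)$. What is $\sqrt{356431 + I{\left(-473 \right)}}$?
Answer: $i \sqrt{4560877} \approx 2135.6 i$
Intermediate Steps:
$I{\left(w \right)} = - 22 w^{2} - 10 w$ ($I{\left(w \right)} = w - 11 \left(\left(w^{2} + w^{2}\right) + w\right) = w - 11 \left(2 w^{2} + w\right) = w - 11 \left(w + 2 w^{2}\right) = w - \left(11 w + 22 w^{2}\right) = - 22 w^{2} - 10 w$)
$\sqrt{356431 + I{\left(-473 \right)}} = \sqrt{356431 - - 946 \left(5 + 11 \left(-473\right)\right)} = \sqrt{356431 - - 946 \left(5 - 5203\right)} = \sqrt{356431 - \left(-946\right) \left(-5198\right)} = \sqrt{356431 - 4917308} = \sqrt{-4560877} = i \sqrt{4560877}$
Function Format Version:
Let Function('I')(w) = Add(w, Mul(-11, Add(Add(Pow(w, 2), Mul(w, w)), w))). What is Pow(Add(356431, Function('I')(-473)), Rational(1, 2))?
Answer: Mul(I, Pow(4560877, Rational(1, 2))) ≈ Mul(2135.6, I)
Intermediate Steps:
Function('I')(w) = Add(Mul(-22, Pow(w, 2)), Mul(-10, w)) (Function('I')(w) = Add(w, Mul(-11, Add(Add(Pow(w, 2), Pow(w, 2)), w))) = Add(w, Mul(-11, Add(Mul(2, Pow(w, 2)), w))) = Add(w, Mul(-11, Add(w, Mul(2, Pow(w, 2))))) = Add(w, Add(Mul(-22, Pow(w, 2)), Mul(-11, w))) = Add(Mul(-22, Pow(w, 2)), Mul(-10, w)))
Pow(Add(356431, Function('I')(-473)), Rational(1, 2)) = Pow(Add(356431, Mul(-2, -473, Add(5, Mul(11, -473)))), Rational(1, 2)) = Pow(Add(356431, Mul(-2, -473, Add(5, -5203))), Rational(1, 2)) = Pow(Add(356431, Mul(-2, -473, -5198)), Rational(1, 2)) = Pow(Add(356431, -4917308), Rational(1, 2)) = Pow(-4560877, Rational(1, 2)) = Mul(I, Pow(4560877, Rational(1, 2)))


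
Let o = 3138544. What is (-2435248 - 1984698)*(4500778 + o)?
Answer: -33765390716612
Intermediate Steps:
(-2435248 - 1984698)*(4500778 + o) = (-2435248 - 1984698)*(4500778 + 3138544) = -4419946*7639322 = -33765390716612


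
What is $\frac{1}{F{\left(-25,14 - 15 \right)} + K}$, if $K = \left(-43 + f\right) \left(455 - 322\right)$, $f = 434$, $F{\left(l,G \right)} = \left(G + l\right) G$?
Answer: $\frac{1}{52029} \approx 1.922 \cdot 10^{-5}$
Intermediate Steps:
$F{\left(l,G \right)} = G \left(G + l\right)$
$K = 52003$ ($K = \left(-43 + 434\right) \left(455 - 322\right) = 391 \cdot 133 = 52003$)
$\frac{1}{F{\left(-25,14 - 15 \right)} + K} = \frac{1}{\left(14 - 15\right) \left(\left(14 - 15\right) - 25\right) + 52003} = \frac{1}{- (-1 - 25) + 52003} = \frac{1}{\left(-1\right) \left(-26\right) + 52003} = \frac{1}{26 + 52003} = \frac{1}{52029}$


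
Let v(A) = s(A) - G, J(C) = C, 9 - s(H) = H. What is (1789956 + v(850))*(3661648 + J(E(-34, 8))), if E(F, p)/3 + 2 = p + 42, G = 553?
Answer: 6549342023104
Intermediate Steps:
s(H) = 9 - H
E(F, p) = 120 + 3*p (E(F, p) = -6 + 3*(p + 42) = -6 + 3*(42 + p) = -6 + (126 + 3*p) = 120 + 3*p)
v(A) = -544 - A (v(A) = (9 - A) - 1*553 = (9 - A) - 553 = -544 - A)
(1789956 + v(850))*(3661648 + J(E(-34, 8))) = (1789956 + (-544 - 1*850))*(3661648 + (120 + 3*8)) = (1789956 + (-544 - 850))*(3661648 + (120 + 24)) = (1789956 - 1394)*(3661648 + 144) = 1788562*3661792 = 6549342023104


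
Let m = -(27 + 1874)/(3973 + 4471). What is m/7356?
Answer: -1901/62114064 ≈ -3.0605e-5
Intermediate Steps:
m = -1901/8444 ≈ -0.22513
m/7356 = -1901/8444/7356 = -1901/8444*1/7356 = -1901/62114064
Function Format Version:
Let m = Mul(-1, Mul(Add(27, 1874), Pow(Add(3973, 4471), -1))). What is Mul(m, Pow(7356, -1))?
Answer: Rational(-1901, 62114064) ≈ -3.0605e-5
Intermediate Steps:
m = Rational(-1901, 8444) (m = Mul(-1, Mul(1901, Pow(8444, -1))) = Mul(-1, Mul(1901, Rational(1, 8444))) = Mul(-1, Rational(1901, 8444)) = Rational(-1901, 8444) ≈ -0.22513)
Mul(m, Pow(7356, -1)) = Mul(Rational(-1901, 8444), Pow(7356, -1)) = Mul(Rational(-1901, 8444), Rational(1, 7356)) = Rational(-1901, 62114064)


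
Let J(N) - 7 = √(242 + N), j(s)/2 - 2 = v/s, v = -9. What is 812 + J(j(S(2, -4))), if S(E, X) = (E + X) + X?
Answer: 819 + √249 ≈ 834.78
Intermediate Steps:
S(E, X) = E + 2*X
j(s) = 4 - 18/s (j(s) = 4 + 2*(-9/s) = 4 - 18/s)
J(N) = 7 + √(242 + N)
812 + J(j(S(2, -4))) = 812 + (7 + √(242 + (4 - 18/(2 + 2*(-4))))) = 812 + (7 + √(242 + (4 - 18/(2 - 8)))) = 812 + (7 + √(242 + (4 - 18/(-6)))) = 812 + (7 + √(242 + (4 - 18*(-⅙)))) = 812 + (7 + √(242 + (4 + 3))) = 812 + (7 + √(242 + 7)) = 812 + (7 + √249) = 819 + √249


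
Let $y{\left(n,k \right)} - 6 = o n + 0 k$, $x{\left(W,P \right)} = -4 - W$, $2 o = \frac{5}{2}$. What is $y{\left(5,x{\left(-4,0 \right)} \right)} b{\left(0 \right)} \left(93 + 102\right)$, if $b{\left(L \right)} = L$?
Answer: $0$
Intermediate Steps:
$o = \frac{5}{4}$ ($o = \frac{5 \cdot \frac{1}{2}}{2} = \frac{1}{2} \cdot \frac{5}{2} = \frac{5}{4} \approx 1.25$)
$y{\left(n,k \right)} = 6 + \frac{5 n}{4}$ ($y{\left(n,k \right)} = 6 + \left(\frac{5 n}{4} + 0 k\right) = 6 + \left(\frac{5 n}{4} + 0\right) = 6 + \frac{5 n}{4}$)
$y{\left(5,x{\left(-4,0 \right)} \right)} b{\left(0 \right)} \left(93 + 102\right) = \left(6 + \frac{5}{4} \cdot 5\right) 0 \left(93 + 102\right) = \left(6 + \frac{25}{4}\right) 0 \cdot 195 = \frac{49}{4} \cdot 0 \cdot 195 = 0 \cdot 195 = 0$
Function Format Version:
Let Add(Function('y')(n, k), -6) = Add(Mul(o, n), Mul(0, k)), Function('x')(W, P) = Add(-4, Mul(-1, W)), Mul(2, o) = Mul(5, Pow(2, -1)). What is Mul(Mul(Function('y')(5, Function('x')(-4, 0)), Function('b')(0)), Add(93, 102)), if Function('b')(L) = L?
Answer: 0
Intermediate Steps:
o = Rational(5, 4) (o = Mul(Rational(1, 2), Mul(5, Pow(2, -1))) = Mul(Rational(1, 2), Mul(5, Rational(1, 2))) = Mul(Rational(1, 2), Rational(5, 2)) = Rational(5, 4) ≈ 1.2500)
Function('y')(n, k) = Add(6, Mul(Rational(5, 4), n)) (Function('y')(n, k) = Add(6, Add(Mul(Rational(5, 4), n), Mul(0, k))) = Add(6, Add(Mul(Rational(5, 4), n), 0)) = Add(6, Mul(Rational(5, 4), n)))
Mul(Mul(Function('y')(5, Function('x')(-4, 0)), Function('b')(0)), Add(93, 102)) = Mul(Mul(Add(6, Mul(Rational(5, 4), 5)), 0), Add(93, 102)) = Mul(Mul(Add(6, Rational(25, 4)), 0), 195) = Mul(Mul(Rational(49, 4), 0), 195) = Mul(0, 195) = 0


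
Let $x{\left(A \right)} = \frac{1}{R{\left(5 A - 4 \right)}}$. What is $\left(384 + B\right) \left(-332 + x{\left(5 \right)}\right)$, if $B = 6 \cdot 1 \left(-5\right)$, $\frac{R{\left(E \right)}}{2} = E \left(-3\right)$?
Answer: $- \frac{2468147}{21} \approx -1.1753 \cdot 10^{5}$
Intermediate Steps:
$R{\left(E \right)} = - 6 E$ ($R{\left(E \right)} = 2 E \left(-3\right) = 2 \left(- 3 E\right) = - 6 E$)
$x{\left(A \right)} = \frac{1}{24 - 30 A}$ ($x{\left(A \right)} = \frac{1}{\left(-6\right) \left(5 A - 4\right)} = \frac{1}{\left(-6\right) \left(-4 + 5 A\right)} = \frac{1}{24 - 30 A}$)
$B = -30$ ($B = 6 \left(-5\right) = -30$)
$\left(384 + B\right) \left(-332 + x{\left(5 \right)}\right) = \left(384 - 30\right) \left(-332 + \frac{1}{6 \left(4 - 25\right)}\right) = 354 \left(-332 + \frac{1}{6 \left(4 - 25\right)}\right) = 354 \left(-332 + \frac{1}{6 \left(-21\right)}\right) = 354 \left(-332 + \frac{1}{6} \left(- \frac{1}{21}\right)\right) = 354 \left(-332 - \frac{1}{126}\right) = 354 \left(- \frac{41833}{126}\right) = - \frac{2468147}{21}$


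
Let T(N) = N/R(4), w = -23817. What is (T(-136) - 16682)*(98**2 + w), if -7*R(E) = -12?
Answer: 714686492/3 ≈ 2.3823e+8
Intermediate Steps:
R(E) = 12/7 (R(E) = -1/7*(-12) = 12/7)
T(N) = 7*N/12 (T(N) = N/(12/7) = N*(7/12) = 7*N/12)
(T(-136) - 16682)*(98**2 + w) = ((7/12)*(-136) - 16682)*(98**2 - 23817) = (-238/3 - 16682)*(9604 - 23817) = -50284/3*(-14213) = 714686492/3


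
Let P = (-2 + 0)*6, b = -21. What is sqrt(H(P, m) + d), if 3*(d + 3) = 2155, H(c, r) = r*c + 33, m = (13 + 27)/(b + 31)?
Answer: sqrt(6303)/3 ≈ 26.464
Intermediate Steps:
m = 4 (m = (13 + 27)/(-21 + 31) = 40/10 = 40*(1/10) = 4)
P = -12 (P = -2*6 = -12)
H(c, r) = 33 + c*r (H(c, r) = c*r + 33 = 33 + c*r)
d = 2146/3 (d = -3 + (1/3)*2155 = -3 + 2155/3 = 2146/3 ≈ 715.33)
sqrt(H(P, m) + d) = sqrt((33 - 12*4) + 2146/3) = sqrt((33 - 48) + 2146/3) = sqrt(-15 + 2146/3) = sqrt(2101/3) = sqrt(6303)/3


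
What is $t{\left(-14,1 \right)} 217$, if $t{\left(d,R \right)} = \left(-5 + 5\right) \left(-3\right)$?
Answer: $0$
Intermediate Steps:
$t{\left(d,R \right)} = 0$ ($t{\left(d,R \right)} = 0 \left(-3\right) = 0$)
$t{\left(-14,1 \right)} 217 = 0 \cdot 217 = 0$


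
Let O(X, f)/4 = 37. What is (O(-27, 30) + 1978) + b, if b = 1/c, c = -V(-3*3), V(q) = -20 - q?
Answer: 23387/11 ≈ 2126.1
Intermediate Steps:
c = 11 (c = -(-20 - (-3)*3) = -(-20 - 1*(-9)) = -(-20 + 9) = -1*(-11) = 11)
O(X, f) = 148 (O(X, f) = 4*37 = 148)
b = 1/11 ≈ 0.090909
(O(-27, 30) + 1978) + b = (148 + 1978) + 1/11 = 2126 + 1/11 = 23387/11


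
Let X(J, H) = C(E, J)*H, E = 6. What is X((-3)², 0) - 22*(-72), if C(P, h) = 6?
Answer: 1584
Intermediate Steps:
X(J, H) = 6*H
X((-3)², 0) - 22*(-72) = 6*0 - 22*(-72) = 0 + 1584 = 1584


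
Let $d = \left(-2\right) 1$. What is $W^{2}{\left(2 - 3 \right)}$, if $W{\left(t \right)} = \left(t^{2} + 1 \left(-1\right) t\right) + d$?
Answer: $0$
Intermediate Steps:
$d = -2$
$W{\left(t \right)} = -2 + t^{2} - t$ ($W{\left(t \right)} = \left(t^{2} + 1 \left(-1\right) t\right) - 2 = \left(t^{2} - t\right) - 2 = -2 + t^{2} - t$)
$W^{2}{\left(2 - 3 \right)} = \left(-2 + \left(2 - 3\right)^{2} - \left(2 - 3\right)\right)^{2} = \left(-2 + \left(-1\right)^{2} - -1\right)^{2} = \left(-2 + 1 + 1\right)^{2} = 0^{2} = 0$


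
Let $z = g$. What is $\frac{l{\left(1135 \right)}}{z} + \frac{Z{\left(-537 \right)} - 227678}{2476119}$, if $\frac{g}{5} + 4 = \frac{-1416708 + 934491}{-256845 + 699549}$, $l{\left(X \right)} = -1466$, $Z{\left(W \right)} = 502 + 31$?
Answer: $\frac{178272496449299}{3099321010515} \approx 57.52$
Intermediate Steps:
$Z{\left(W \right)} = 533$
$g = - \frac{3755055}{147568}$ ($g = -20 + 5 \frac{-1416708 + 934491}{-256845 + 699549} = -20 + 5 \left(- \frac{482217}{442704}\right) = -20 + 5 \left(\left(-482217\right) \frac{1}{442704}\right) = -20 + 5 \left(- \frac{160739}{147568}\right) = -20 - \frac{803695}{147568} = - \frac{3755055}{147568} \approx -25.446$)
$z = - \frac{3755055}{147568} \approx -25.446$
$\frac{l{\left(1135 \right)}}{z} + \frac{Z{\left(-537 \right)} - 227678}{2476119} = - \frac{1466}{- \frac{3755055}{147568}} + \frac{533 - 227678}{2476119} = \left(-1466\right) \left(- \frac{147568}{3755055}\right) + \left(533 - 227678\right) \frac{1}{2476119} = \frac{216334688}{3755055} - \frac{75715}{825373} = \frac{178272496449299}{3099321010515}$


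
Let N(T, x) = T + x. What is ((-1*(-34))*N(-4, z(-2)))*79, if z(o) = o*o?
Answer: 0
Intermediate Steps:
z(o) = o²
((-1*(-34))*N(-4, z(-2)))*79 = ((-1*(-34))*(-4 + (-2)²))*79 = (34*(-4 + 4))*79 = (34*0)*79 = 0*79 = 0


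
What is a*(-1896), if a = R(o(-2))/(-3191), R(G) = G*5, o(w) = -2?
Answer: -18960/3191 ≈ -5.9417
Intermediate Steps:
R(G) = 5*G
a = 10/3191 (a = (5*(-2))/(-3191) = -10*(-1/3191) = 10/3191 ≈ 0.0031338)
a*(-1896) = (10/3191)*(-1896) = -18960/3191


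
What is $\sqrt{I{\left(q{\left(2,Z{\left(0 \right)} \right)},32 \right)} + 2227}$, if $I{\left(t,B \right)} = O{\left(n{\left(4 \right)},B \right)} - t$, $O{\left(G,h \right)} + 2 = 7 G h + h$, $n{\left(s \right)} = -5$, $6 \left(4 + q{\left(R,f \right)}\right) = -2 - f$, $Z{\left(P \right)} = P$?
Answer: $\frac{4 \sqrt{642}}{3} \approx 33.784$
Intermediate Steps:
$q{\left(R,f \right)} = - \frac{13}{3} - \frac{f}{6}$ ($q{\left(R,f \right)} = -4 + \frac{-2 - f}{6} = -4 - \left(\frac{1}{3} + \frac{f}{6}\right) = - \frac{13}{3} - \frac{f}{6}$)
$O{\left(G,h \right)} = -2 + h + 7 G h$ ($O{\left(G,h \right)} = -2 + \left(7 G h + h\right) = -2 + \left(h + 7 G h\right) = -2 + h + 7 G h$)
$I{\left(t,B \right)} = -2 - t - 34 B$ ($I{\left(t,B \right)} = \left(-2 + B + 7 \left(-5\right) B\right) - t = \left(-2 + B - 35 B\right) - t = \left(-2 - 34 B\right) - t = -2 - t - 34 B$)
$\sqrt{I{\left(q{\left(2,Z{\left(0 \right)} \right)},32 \right)} + 2227} = \sqrt{\left(-2 - \left(- \frac{13}{3} - 0\right) - 1088\right) + 2227} = \sqrt{\left(-2 - \left(- \frac{13}{3} + 0\right) - 1088\right) + 2227} = \sqrt{\left(-2 - - \frac{13}{3} - 1088\right) + 2227} = \sqrt{\left(-2 + \frac{13}{3} - 1088\right) + 2227} = \sqrt{- \frac{3257}{3} + 2227} = \sqrt{\frac{3424}{3}} = \frac{4 \sqrt{642}}{3}$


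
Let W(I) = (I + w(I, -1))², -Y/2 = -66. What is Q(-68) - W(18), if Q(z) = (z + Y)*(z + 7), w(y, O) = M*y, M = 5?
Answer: -15568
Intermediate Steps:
Y = 132 (Y = -2*(-66) = 132)
w(y, O) = 5*y
W(I) = 36*I² (W(I) = (I + 5*I)² = (6*I)² = 36*I²)
Q(z) = (7 + z)*(132 + z) (Q(z) = (z + 132)*(z + 7) = (132 + z)*(7 + z) = (7 + z)*(132 + z))
Q(-68) - W(18) = (924 + (-68)² + 139*(-68)) - 36*18² = (924 + 4624 - 9452) - 36*324 = -3904 - 1*11664 = -3904 - 11664 = -15568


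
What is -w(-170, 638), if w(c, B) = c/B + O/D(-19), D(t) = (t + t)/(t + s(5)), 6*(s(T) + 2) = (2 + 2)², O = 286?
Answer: -2504090/18183 ≈ -137.72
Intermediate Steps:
s(T) = ⅔ (s(T) = -2 + (2 + 2)²/6 = -2 + (⅙)*4² = -2 + (⅙)*16 = -2 + 8/3 = ⅔)
D(t) = 2*t/(⅔ + t) (D(t) = (t + t)/(t + ⅔) = (2*t)/(⅔ + t) = 2*t/(⅔ + t))
w(c, B) = 7865/57 + c/B (w(c, B) = c/B + 286/((6*(-19)/(2 + 3*(-19)))) = c/B + 286/((6*(-19)/(2 - 57))) = c/B + 286/((6*(-19)/(-55))) = c/B + 286/((6*(-19)*(-1/55))) = c/B + 286/(114/55) = c/B + 286*(55/114) = c/B + 7865/57 = 7865/57 + c/B)
-w(-170, 638) = -(7865/57 - 170/638) = -(7865/57 - 170*1/638) = -(7865/57 - 85/319) = -1*2504090/18183 = -2504090/18183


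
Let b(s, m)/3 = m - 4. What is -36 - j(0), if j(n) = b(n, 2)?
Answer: -30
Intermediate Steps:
b(s, m) = -12 + 3*m (b(s, m) = 3*(m - 4) = 3*(-4 + m) = -12 + 3*m)
j(n) = -6 (j(n) = -12 + 3*2 = -12 + 6 = -6)
-36 - j(0) = -36 - 1*(-6) = -36 + 6 = -30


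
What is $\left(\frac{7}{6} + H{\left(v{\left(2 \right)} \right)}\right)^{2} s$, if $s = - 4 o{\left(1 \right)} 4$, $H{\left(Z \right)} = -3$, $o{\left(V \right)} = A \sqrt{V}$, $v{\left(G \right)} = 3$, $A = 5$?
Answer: $- \frac{2420}{9} \approx -268.89$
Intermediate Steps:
$o{\left(V \right)} = 5 \sqrt{V}$
$s = -80$ ($s = - 4 \cdot 5 \sqrt{1} \cdot 4 = - 4 \cdot 5 \cdot 1 \cdot 4 = \left(-4\right) 5 \cdot 4 = \left(-20\right) 4 = -80$)
$\left(\frac{7}{6} + H{\left(v{\left(2 \right)} \right)}\right)^{2} s = \left(\frac{7}{6} - 3\right)^{2} \left(-80\right) = \left(- \frac{11}{6}\right)^{2} \left(-80\right) = \frac{121}{36} \left(-80\right) = - \frac{2420}{9}$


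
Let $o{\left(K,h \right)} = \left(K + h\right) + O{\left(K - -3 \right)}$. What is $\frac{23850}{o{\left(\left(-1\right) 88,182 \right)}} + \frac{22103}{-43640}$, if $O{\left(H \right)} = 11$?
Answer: $\frac{69232879}{305480} \approx 226.64$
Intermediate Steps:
$o{\left(K,h \right)} = 11 + K + h$ ($o{\left(K,h \right)} = \left(K + h\right) + 11 = 11 + K + h$)
$\frac{23850}{o{\left(\left(-1\right) 88,182 \right)}} + \frac{22103}{-43640} = \frac{23850}{11 - 88 + 182} + \frac{22103}{-43640} = \frac{23850}{11 - 88 + 182} + 22103 \left(- \frac{1}{43640}\right) = \frac{23850}{105} - \frac{22103}{43640} = 23850 \cdot \frac{1}{105} - \frac{22103}{43640} = \frac{1590}{7} - \frac{22103}{43640} = \frac{69232879}{305480}$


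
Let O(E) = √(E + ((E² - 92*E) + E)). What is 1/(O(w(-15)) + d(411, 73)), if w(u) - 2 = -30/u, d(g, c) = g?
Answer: 411/169265 - 2*I*√86/169265 ≈ 0.0024281 - 0.00010958*I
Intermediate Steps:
w(u) = 2 - 30/u
O(E) = √(E² - 90*E) (O(E) = √(E + (E² - 91*E)) = √(E² - 90*E))
1/(O(w(-15)) + d(411, 73)) = 1/(√((2 - 30/(-15))*(-90 + (2 - 30/(-15)))) + 411) = 1/(√((2 - 30*(-1/15))*(-90 + (2 - 30*(-1/15)))) + 411) = 1/(√((2 + 2)*(-90 + (2 + 2))) + 411) = 1/(√(4*(-90 + 4)) + 411) = 1/(√(4*(-86)) + 411) = 1/(√(-344) + 411) = 1/(2*I*√86 + 411) = 1/(411 + 2*I*√86)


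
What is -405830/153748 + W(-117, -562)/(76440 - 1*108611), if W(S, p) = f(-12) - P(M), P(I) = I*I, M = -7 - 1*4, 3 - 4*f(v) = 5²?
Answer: -3259126952/1236556727 ≈ -2.6356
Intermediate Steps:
f(v) = -11/2 (f(v) = ¾ - ¼*5² = ¾ - ¼*25 = ¾ - 25/4 = -11/2)
M = -11 (M = -7 - 4 = -11)
P(I) = I²
W(S, p) = -253/2 (W(S, p) = -11/2 - 1*(-11)² = -11/2 - 1*121 = -11/2 - 121 = -253/2)
-405830/153748 + W(-117, -562)/(76440 - 1*108611) = -405830/153748 - 253/(2*(76440 - 1*108611)) = -405830*1/153748 - 253/(2*(76440 - 108611)) = -202915/76874 - 253/2/(-32171) = -202915/76874 - 253/2*(-1/32171) = -202915/76874 + 253/64342 = -3259126952/1236556727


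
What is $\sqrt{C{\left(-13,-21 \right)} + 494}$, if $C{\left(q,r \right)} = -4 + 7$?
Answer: $\sqrt{497} \approx 22.293$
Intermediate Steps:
$C{\left(q,r \right)} = 3$
$\sqrt{C{\left(-13,-21 \right)} + 494} = \sqrt{3 + 494} = \sqrt{497}$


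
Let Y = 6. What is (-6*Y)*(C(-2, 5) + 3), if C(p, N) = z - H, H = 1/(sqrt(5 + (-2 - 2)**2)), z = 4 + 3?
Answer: -360 + 12*sqrt(21)/7 ≈ -352.14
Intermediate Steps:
z = 7
H = sqrt(21)/21 (H = 1/(sqrt(5 + (-4)**2)) = 1/(sqrt(5 + 16)) = 1/(sqrt(21)) = sqrt(21)/21 ≈ 0.21822)
C(p, N) = 7 - sqrt(21)/21
(-6*Y)*(C(-2, 5) + 3) = (-6*6)*((7 - sqrt(21)/21) + 3) = -36*(10 - sqrt(21)/21) = -360 + 12*sqrt(21)/7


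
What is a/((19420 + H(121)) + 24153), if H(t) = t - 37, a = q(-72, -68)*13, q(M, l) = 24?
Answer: 312/43657 ≈ 0.0071466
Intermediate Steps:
a = 312 (a = 24*13 = 312)
H(t) = -37 + t
a/((19420 + H(121)) + 24153) = 312/((19420 + (-37 + 121)) + 24153) = 312/((19420 + 84) + 24153) = 312/(19504 + 24153) = 312/43657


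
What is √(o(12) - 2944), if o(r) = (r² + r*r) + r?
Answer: 2*I*√661 ≈ 51.42*I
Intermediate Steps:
o(r) = r + 2*r² (o(r) = (r² + r²) + r = 2*r² + r = r + 2*r²)
√(o(12) - 2944) = √(12*(1 + 2*12) - 2944) = √(12*(1 + 24) - 2944) = √(12*25 - 2944) = √(300 - 2944) = √(-2644) = 2*I*√661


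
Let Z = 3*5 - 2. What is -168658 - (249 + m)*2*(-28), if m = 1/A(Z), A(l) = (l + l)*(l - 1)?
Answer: -6033839/39 ≈ -1.5471e+5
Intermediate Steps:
Z = 13 (Z = 15 - 2 = 13)
A(l) = 2*l*(-1 + l) (A(l) = (2*l)*(-1 + l) = 2*l*(-1 + l))
m = 1/312 (m = 1/(2*13*(-1 + 13)) = 1/(2*13*12) = 1/312 ≈ 0.0032051)
-168658 - (249 + m)*2*(-28) = -168658 - (249 + 1/312)*2*(-28) = -168658 - 77689*(-56)/312 = -168658 - 1*(-543823/39) = -168658 + 543823/39 = -6033839/39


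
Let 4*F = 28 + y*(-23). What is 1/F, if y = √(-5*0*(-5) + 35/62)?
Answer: 992/4299 + 92*√2170/30093 ≈ 0.37317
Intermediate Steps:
y = √2170/62 (y = √(0*(-5) + 35*(1/62)) = √(0 + 35/62) = √(35/62) = √2170/62 ≈ 0.75134)
F = 7 - 23*√2170/248 (F = (28 + (√2170/62)*(-23))/4 = (28 - 23*√2170/62)/4 = 7 - 23*√2170/248 ≈ 2.6798)
1/F = 1/(7 - 23*√2170/248)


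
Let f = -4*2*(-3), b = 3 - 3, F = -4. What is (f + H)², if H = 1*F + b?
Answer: 400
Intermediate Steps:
b = 0
f = 24 (f = -8*(-3) = 24)
H = -4 (H = 1*(-4) + 0 = -4 + 0 = -4)
(f + H)² = (24 - 4)² = 20² = 400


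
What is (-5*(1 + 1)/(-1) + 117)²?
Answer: 16129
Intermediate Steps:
(-5*(1 + 1)/(-1) + 117)² = (-5*2*(-1) + 117)² = (-10*(-1) + 117)² = (10 + 117)² = 127² = 16129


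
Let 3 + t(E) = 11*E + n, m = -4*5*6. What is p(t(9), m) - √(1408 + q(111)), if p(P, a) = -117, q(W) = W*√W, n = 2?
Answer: -117 - √(1408 + 111*√111) ≈ -167.77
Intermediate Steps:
m = -120 (m = -20*6 = -120)
t(E) = -1 + 11*E (t(E) = -3 + (11*E + 2) = -3 + (2 + 11*E) = -1 + 11*E)
q(W) = W^(3/2)
p(t(9), m) - √(1408 + q(111)) = -117 - √(1408 + 111^(3/2)) = -117 - √(1408 + 111*√111)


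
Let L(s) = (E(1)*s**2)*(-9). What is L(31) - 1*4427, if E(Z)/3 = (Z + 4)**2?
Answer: -653102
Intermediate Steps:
E(Z) = 3*(4 + Z)**2 (E(Z) = 3*(Z + 4)**2 = 3*(4 + Z)**2)
L(s) = -675*s**2 (L(s) = ((3*(4 + 1)**2)*s**2)*(-9) = ((3*5**2)*s**2)*(-9) = ((3*25)*s**2)*(-9) = (75*s**2)*(-9) = -675*s**2)
L(31) - 1*4427 = -675*31**2 - 1*4427 = -675*961 - 4427 = -648675 - 4427 = -653102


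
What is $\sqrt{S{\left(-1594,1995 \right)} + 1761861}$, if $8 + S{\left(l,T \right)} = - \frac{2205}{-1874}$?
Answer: $\frac{\sqrt{6187413398398}}{1874} \approx 1327.3$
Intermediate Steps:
$S{\left(l,T \right)} = - \frac{12787}{1874}$ ($S{\left(l,T \right)} = -8 - \frac{2205}{-1874} = -8 - - \frac{2205}{1874} = -8 + \frac{2205}{1874} = - \frac{12787}{1874}$)
$\sqrt{S{\left(-1594,1995 \right)} + 1761861} = \sqrt{- \frac{12787}{1874} + 1761861} = \sqrt{\frac{3301714727}{1874}} = \frac{\sqrt{6187413398398}}{1874}$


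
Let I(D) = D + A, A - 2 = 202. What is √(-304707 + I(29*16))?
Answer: I*√304039 ≈ 551.4*I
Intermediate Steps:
A = 204 (A = 2 + 202 = 204)
I(D) = 204 + D (I(D) = D + 204 = 204 + D)
√(-304707 + I(29*16)) = √(-304707 + (204 + 29*16)) = √(-304707 + (204 + 464)) = √(-304707 + 668) = √(-304039) = I*√304039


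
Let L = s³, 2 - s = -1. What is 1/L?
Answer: 1/27 ≈ 0.037037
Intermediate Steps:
s = 3 (s = 2 - 1*(-1) = 2 + 1 = 3)
L = 27 (L = 3³ = 27)
1/L = 1/27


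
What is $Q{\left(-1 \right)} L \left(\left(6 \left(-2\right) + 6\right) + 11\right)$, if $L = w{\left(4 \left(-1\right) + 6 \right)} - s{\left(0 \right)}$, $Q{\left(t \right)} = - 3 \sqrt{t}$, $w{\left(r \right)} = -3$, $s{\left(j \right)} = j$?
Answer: $45 i \approx 45.0 i$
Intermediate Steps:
$L = -3$ ($L = -3 - 0 = -3 + 0 = -3$)
$Q{\left(-1 \right)} L \left(\left(6 \left(-2\right) + 6\right) + 11\right) = - 3 \sqrt{-1} \left(-3\right) \left(\left(6 \left(-2\right) + 6\right) + 11\right) = - 3 i \left(-3\right) \left(\left(-12 + 6\right) + 11\right) = 9 i \left(-6 + 11\right) = 9 i 5 = 45 i$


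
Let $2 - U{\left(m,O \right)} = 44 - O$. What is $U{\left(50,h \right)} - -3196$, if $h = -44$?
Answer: $3110$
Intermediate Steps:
$U{\left(m,O \right)} = -42 + O$ ($U{\left(m,O \right)} = 2 - \left(44 - O\right) = 2 + \left(-44 + O\right) = -42 + O$)
$U{\left(50,h \right)} - -3196 = \left(-42 - 44\right) - -3196 = -86 + 3196 = 3110$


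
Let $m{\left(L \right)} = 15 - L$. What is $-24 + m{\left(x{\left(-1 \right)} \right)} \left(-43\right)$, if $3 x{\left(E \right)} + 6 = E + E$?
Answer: $- \frac{2351}{3} \approx -783.67$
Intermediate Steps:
$x{\left(E \right)} = -2 + \frac{2 E}{3}$ ($x{\left(E \right)} = -2 + \frac{E + E}{3} = -2 + \frac{2 E}{3}$)
$-24 + m{\left(x{\left(-1 \right)} \right)} \left(-43\right) = -24 + \left(15 - \left(-2 + \frac{2}{3} \left(-1\right)\right)\right) \left(-43\right) = -24 + \left(15 - \left(-2 - \frac{2}{3}\right)\right) \left(-43\right) = -24 + \left(15 - - \frac{8}{3}\right) \left(-43\right) = -24 + \left(15 + \frac{8}{3}\right) \left(-43\right) = -24 + \frac{53}{3} \left(-43\right) = -24 - \frac{2279}{3} = - \frac{2351}{3}$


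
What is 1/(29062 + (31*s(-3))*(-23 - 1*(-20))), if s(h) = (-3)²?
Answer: 1/28225 ≈ 3.5430e-5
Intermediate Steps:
s(h) = 9
1/(29062 + (31*s(-3))*(-23 - 1*(-20))) = 1/(29062 + (31*9)*(-23 - 1*(-20))) = 1/(29062 + 279*(-23 + 20)) = 1/(29062 + 279*(-3)) = 1/(29062 - 837) = 1/28225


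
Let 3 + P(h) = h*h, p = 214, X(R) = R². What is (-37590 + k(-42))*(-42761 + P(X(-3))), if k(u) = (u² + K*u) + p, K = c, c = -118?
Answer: 1308490048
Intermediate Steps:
K = -118
P(h) = -3 + h² (P(h) = -3 + h*h = -3 + h²)
k(u) = 214 + u² - 118*u (k(u) = (u² - 118*u) + 214 = 214 + u² - 118*u)
(-37590 + k(-42))*(-42761 + P(X(-3))) = (-37590 + (214 + (-42)² - 118*(-42)))*(-42761 + (-3 + ((-3)²)²)) = (-37590 + (214 + 1764 + 4956))*(-42761 + (-3 + 9²)) = (-37590 + 6934)*(-42761 + (-3 + 81)) = -30656*(-42761 + 78) = -30656*(-42683) = 1308490048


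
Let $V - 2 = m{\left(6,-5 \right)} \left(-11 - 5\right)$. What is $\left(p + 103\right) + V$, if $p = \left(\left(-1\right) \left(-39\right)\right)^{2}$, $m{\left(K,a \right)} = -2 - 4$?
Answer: $1722$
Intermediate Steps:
$m{\left(K,a \right)} = -6$ ($m{\left(K,a \right)} = -2 - 4 = -6$)
$V = 98$ ($V = 2 - 6 \left(-11 - 5\right) = 2 - -96 = 2 + 96 = 98$)
$p = 1521$ ($p = 39^{2} = 1521$)
$\left(p + 103\right) + V = \left(1521 + 103\right) + 98 = 1624 + 98 = 1722$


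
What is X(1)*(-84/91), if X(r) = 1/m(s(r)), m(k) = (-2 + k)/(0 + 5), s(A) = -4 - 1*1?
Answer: 60/91 ≈ 0.65934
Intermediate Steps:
s(A) = -5 (s(A) = -4 - 1 = -5)
m(k) = -⅖ + k/5 (m(k) = (-2 + k)/5 = (-2 + k)*(⅕) = -⅖ + k/5)
X(r) = -5/7 (X(r) = 1/(-⅖ + (⅕)*(-5)) = 1/(-⅖ - 1) = 1/(-7/5) = -5/7)
X(1)*(-84/91) = -(-60)/91 = -5/7*(-12/13) = 60/91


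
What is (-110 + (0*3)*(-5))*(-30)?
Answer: 3300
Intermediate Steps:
(-110 + (0*3)*(-5))*(-30) = (-110 + 0*(-5))*(-30) = (-110 + 0)*(-30) = -110*(-30) = 3300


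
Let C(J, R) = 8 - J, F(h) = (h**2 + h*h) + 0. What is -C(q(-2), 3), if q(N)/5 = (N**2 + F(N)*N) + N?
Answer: -78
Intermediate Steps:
F(h) = 2*h**2 (F(h) = (h**2 + h**2) + 0 = 2*h**2 + 0 = 2*h**2)
q(N) = 5*N + 5*N**2 + 10*N**3 (q(N) = 5*((N**2 + (2*N**2)*N) + N) = 5*((N**2 + 2*N**3) + N) = 5*(N + N**2 + 2*N**3) = 5*N + 5*N**2 + 10*N**3)
-C(q(-2), 3) = -(8 - 5*(-2)*(1 - 2 + 2*(-2)**2)) = -(8 - 5*(-2)*(1 - 2 + 2*4)) = -(8 - 5*(-2)*(1 - 2 + 8)) = -(8 - 5*(-2)*7) = -(8 - 1*(-70)) = -(8 + 70) = -1*78 = -78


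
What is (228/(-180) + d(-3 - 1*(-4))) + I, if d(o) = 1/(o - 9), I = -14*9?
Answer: -15287/120 ≈ -127.39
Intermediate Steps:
I = -126
d(o) = 1/(-9 + o)
(228/(-180) + d(-3 - 1*(-4))) + I = (228/(-180) + 1/(-9 + (-3 - 1*(-4)))) - 126 = (228*(-1/180) + 1/(-9 + (-3 + 4))) - 126 = (-19/15 + 1/(-9 + 1)) - 126 = (-19/15 + 1/(-8)) - 126 = (-19/15 - ⅛) - 126 = -167/120 - 126 = -15287/120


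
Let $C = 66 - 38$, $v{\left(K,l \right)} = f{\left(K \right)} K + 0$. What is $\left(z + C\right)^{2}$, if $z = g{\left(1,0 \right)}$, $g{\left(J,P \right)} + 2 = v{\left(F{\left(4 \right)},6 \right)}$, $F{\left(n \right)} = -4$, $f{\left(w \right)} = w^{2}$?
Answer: $1444$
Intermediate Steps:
$v{\left(K,l \right)} = K^{3}$ ($v{\left(K,l \right)} = K^{2} K + 0 = K^{3} + 0 = K^{3}$)
$g{\left(J,P \right)} = -66$ ($g{\left(J,P \right)} = -2 + \left(-4\right)^{3} = -2 - 64 = -66$)
$z = -66$
$C = 28$ ($C = 66 - 38 = 28$)
$\left(z + C\right)^{2} = \left(-66 + 28\right)^{2} = \left(-38\right)^{2} = 1444$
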